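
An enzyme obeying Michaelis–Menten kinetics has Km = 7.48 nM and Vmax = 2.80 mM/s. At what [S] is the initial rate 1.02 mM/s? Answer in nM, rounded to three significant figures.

The required fractional saturation is v/Vmax = 1.02/2.80 = 0.3643.
Then [S]/(Km+[S]) = 0.3643 ⇒ [S] = 7.48 × 0.3643/(1 − 0.3643) = 4.29 nM.

4.29 nM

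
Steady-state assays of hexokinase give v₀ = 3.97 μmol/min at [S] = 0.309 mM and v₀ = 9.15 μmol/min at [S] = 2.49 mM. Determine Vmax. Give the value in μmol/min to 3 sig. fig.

In reciprocal form, 1/v = (Km/Vmax)·(1/[S]) + 1/Vmax. The two points give (1/[S], 1/v) = (3.236, 0.2519) and (0.4016, 0.1093).
Slope = (0.2519 − 0.1093)/(3.236 − 0.4016) = 0.05031; intercept = 0.2519 − 0.05031×3.236 = 0.08909.
Vmax = 1/intercept = 11.2 μmol/min; Km = slope × Vmax = 0.05031 × 11.2 = 0.565 mM.

11.2 μmol/min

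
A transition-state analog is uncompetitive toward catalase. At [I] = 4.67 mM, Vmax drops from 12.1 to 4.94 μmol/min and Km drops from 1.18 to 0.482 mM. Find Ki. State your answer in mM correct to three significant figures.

Uncompetitive: Vmax,app = Vmax/α (and Km,app = Km/α) with α = 1 + [I]/Ki.
α = Vmax/Vmax,app = 12.1/4.94 = 2.449.
Ki = [I]/(α − 1) = 4.67/1.449 = 3.22 mM.

3.22 mM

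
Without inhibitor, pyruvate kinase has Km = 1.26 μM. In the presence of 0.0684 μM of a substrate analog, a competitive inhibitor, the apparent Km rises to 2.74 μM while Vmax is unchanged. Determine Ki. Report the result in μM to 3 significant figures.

Competitive: Km,app = α·Km with α = 1 + [I]/Ki.
α = Km,app/Km = 2.74/1.26 = 2.175.
Ki = [I]/(α − 1) = 0.0684/1.175 = 0.0582 μM.

0.0582 μM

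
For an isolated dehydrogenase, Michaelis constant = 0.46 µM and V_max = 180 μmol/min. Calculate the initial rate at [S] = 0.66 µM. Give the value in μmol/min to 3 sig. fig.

106 μmol/min

v = Vmax·[S]/(Km + [S]) = 180 × 0.66 / (0.46 + 0.66)
  = 118.8 / 1.120 = 106 μmol/min.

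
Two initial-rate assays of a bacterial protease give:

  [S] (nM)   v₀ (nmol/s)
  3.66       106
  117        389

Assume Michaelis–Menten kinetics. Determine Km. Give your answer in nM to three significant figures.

In reciprocal form, 1/v = (Km/Vmax)·(1/[S]) + 1/Vmax. The two points give (1/[S], 1/v) = (0.2732, 0.009434) and (0.008547, 0.002571).
Slope = (0.009434 − 0.002571)/(0.2732 − 0.008547) = 0.02593; intercept = 0.009434 − 0.02593×0.2732 = 0.002349.
Vmax = 1/intercept = 426 nmol/s; Km = slope × Vmax = 0.02593 × 426 = 11.0 nM.

11.0 nM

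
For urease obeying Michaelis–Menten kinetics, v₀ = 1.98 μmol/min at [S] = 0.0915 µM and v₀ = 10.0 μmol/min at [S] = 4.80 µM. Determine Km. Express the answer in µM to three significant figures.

0.410 µM

In reciprocal form, 1/v = (Km/Vmax)·(1/[S]) + 1/Vmax. The two points give (1/[S], 1/v) = (10.93, 0.5051) and (0.2083, 0.1000).
Slope = (0.5051 − 0.1000)/(10.93 − 0.2083) = 0.03778; intercept = 0.5051 − 0.03778×10.93 = 0.09213.
Vmax = 1/intercept = 10.9 μmol/min; Km = slope × Vmax = 0.03778 × 10.9 = 0.410 µM.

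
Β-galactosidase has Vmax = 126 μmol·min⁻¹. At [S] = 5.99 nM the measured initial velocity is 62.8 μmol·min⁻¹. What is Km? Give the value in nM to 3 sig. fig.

6.03 nM

v/Vmax = 62.8/126 = 0.4984 = [S]/(Km+[S]).
So Km + [S] = [S]/0.4984 = 12.02 nM, giving Km = 12.02 − 5.99 = 6.03 nM.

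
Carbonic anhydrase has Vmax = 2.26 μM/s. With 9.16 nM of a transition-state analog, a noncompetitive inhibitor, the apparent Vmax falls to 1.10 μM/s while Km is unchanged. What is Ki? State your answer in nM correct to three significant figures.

8.69 nM

Noncompetitive: Vmax,app = Vmax/α with α = 1 + [I]/Ki.
α = Vmax/Vmax,app = 2.26/1.10 = 2.055.
Ki = [I]/(α − 1) = 9.16/1.055 = 8.69 nM.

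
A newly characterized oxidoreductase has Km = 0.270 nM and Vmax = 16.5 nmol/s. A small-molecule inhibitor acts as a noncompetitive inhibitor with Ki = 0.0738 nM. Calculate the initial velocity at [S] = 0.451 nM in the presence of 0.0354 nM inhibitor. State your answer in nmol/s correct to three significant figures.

α = 1 + [I]/Ki = 1 + 0.0354/0.0738 = 1.480.
For a noncompetitive inhibitor, Vmax is reduced to Vmax/α while Km is unchanged: Km,app = 0.270 nM, Vmax,app = 11.2 nmol/s.
v = Vmax,app·[S]/(Km,app + [S]) = 11.2 × 0.451/(0.270 + 0.451) = 6.98 nmol/s.

6.98 nmol/s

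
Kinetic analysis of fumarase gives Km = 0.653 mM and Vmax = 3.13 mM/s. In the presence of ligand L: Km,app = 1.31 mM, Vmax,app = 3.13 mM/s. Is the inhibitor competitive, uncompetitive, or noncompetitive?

Km increases (0.653 → 1.31 mM) while Vmax is unchanged — the hallmark of competitive inhibition.

competitive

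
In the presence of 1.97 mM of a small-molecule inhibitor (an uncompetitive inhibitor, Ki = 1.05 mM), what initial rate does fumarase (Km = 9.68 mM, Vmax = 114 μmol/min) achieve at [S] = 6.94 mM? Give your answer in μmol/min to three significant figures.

26.7 μmol/min

With α = 1 + [I]/Ki = 1 + 1.97/1.05 = 2.876, the uncompetitive rate law is v = (Vmax/α)·[S] / (Km/α + [S]).
v = (114/2.876)×6.94 / (9.68/2.876 + 6.94) = 275.1/10.31 = 26.7 μmol/min.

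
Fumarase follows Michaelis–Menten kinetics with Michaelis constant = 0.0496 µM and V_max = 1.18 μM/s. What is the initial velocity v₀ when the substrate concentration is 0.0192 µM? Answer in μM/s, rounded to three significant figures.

v = Vmax·[S]/(Km + [S]) = 1.18 × 0.0192 / (0.0496 + 0.0192)
  = 0.02266 / 0.06880 = 0.329 μM/s.

0.329 μM/s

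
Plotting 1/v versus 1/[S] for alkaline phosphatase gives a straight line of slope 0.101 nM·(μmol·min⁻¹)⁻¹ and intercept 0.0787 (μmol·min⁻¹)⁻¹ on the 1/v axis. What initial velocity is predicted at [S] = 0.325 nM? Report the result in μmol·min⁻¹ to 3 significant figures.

2.57 μmol·min⁻¹

The y-intercept is 1/Vmax, so Vmax = 1/0.0787 = 12.7 μmol·min⁻¹.
The slope is Km/Vmax, so Km = 0.101 × 12.7 = 1.28 nM.
Then v = 12.7 × 0.325/(1.28 + 0.325) = 2.57 μmol·min⁻¹.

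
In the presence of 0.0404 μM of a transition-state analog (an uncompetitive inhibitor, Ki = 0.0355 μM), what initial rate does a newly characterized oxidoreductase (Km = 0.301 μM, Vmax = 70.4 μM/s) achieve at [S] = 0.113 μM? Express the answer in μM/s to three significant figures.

14.7 μM/s

α = 1 + [I]/Ki = 1 + 0.0404/0.0355 = 2.138.
For an uncompetitive inhibitor, both parameters are divided by α, giving Vmax/α and Km/α: Km,app = 0.141 μM, Vmax,app = 32.9 μM/s.
v = Vmax,app·[S]/(Km,app + [S]) = 32.9 × 0.113/(0.141 + 0.113) = 14.7 μM/s.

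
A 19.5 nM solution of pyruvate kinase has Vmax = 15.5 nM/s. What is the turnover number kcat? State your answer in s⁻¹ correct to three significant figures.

0.795 s⁻¹

kcat = Vmax/[E]total = 15.5 nM/s / 19.5 nM = 0.795 s⁻¹.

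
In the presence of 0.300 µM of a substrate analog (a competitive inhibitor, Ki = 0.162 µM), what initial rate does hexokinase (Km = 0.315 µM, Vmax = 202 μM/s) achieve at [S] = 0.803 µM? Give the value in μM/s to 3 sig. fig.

95.3 μM/s

With α = 1 + [I]/Ki = 1 + 0.300/0.162 = 2.852, the competitive rate law is v = Vmax[S] / (αKm + [S]).
v = 202×0.803 / (2.852×0.315 + 0.803) = 162.2/1.701 = 95.3 μM/s.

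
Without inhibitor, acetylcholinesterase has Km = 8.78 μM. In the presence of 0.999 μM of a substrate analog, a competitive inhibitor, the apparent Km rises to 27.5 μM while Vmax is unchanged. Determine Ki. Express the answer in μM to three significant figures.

Competitive: Km,app = α·Km with α = 1 + [I]/Ki.
α = Km,app/Km = 27.5/8.78 = 3.132.
Since α = 1 + [I]/Ki, [I]/Ki = 3.132 − 1 = 2.132 and Ki = 0.999/2.132 = 0.469 μM.

0.469 μM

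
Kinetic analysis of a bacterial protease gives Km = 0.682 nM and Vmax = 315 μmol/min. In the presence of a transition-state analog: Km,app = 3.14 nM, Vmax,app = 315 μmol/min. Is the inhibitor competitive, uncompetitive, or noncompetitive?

Km increases (0.682 → 3.14 nM) while Vmax is unchanged — the hallmark of competitive inhibition.

competitive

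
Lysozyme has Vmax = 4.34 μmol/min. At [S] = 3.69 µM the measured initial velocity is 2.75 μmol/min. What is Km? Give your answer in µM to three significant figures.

2.13 µM

v/Vmax = 2.75/4.34 = 0.6336 = [S]/(Km+[S]).
So Km + [S] = [S]/0.6336 = 5.823 µM, giving Km = 5.823 − 3.69 = 2.13 µM.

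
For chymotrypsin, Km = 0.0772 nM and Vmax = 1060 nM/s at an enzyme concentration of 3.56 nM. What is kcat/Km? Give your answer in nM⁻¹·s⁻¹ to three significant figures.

3860 nM⁻¹·s⁻¹

kcat = Vmax/[E]total = 1060/3.56 = 298 s⁻¹.
kcat/Km = 298/0.0772 = 3860 nM⁻¹·s⁻¹.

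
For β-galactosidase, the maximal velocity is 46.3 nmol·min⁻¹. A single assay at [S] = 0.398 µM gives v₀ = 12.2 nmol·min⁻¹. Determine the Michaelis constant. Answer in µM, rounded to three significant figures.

From v = Vmax[S]/(Km+[S]), Km = [S](Vmax − v)/v.
Km = 0.398 × (46.3 − 12.2) / 12.2 = 13.57/12.2 = 1.11 µM.

1.11 µM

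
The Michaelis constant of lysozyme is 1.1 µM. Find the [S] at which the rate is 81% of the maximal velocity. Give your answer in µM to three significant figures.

4.69 µM

v/Vmax = [S]/(Km+[S]) = 0.81, so [S] = Km·0.81/(1 − 0.81) = 1.1 × 4.263.
[S] = 4.69 µM.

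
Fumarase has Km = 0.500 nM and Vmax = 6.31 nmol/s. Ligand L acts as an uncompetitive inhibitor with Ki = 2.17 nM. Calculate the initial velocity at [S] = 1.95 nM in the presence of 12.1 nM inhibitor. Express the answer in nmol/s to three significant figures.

α = 1 + [I]/Ki = 1 + 12.1/2.17 = 6.576.
For an uncompetitive inhibitor, both parameters are divided by α, giving Vmax/α and Km/α: Km,app = 0.0760 nM, Vmax,app = 0.960 nmol/s.
v = Vmax,app·[S]/(Km,app + [S]) = 0.960 × 1.95/(0.0760 + 1.95) = 0.924 nmol/s.

0.924 nmol/s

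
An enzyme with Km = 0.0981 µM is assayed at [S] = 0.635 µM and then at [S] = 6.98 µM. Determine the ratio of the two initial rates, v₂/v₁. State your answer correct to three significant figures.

1.14

Since Vmax cancels, v₂/v₁ = [S]₂(Km+[S]₁) / [S]₁(Km+[S]₂).
= 6.98×(0.0981+0.635) / (0.635×(0.0981+6.98)) = 5.117/4.495 = 1.14.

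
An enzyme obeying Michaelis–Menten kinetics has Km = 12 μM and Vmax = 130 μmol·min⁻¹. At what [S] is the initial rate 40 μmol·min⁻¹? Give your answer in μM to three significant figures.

The required fractional saturation is v/Vmax = 40/130 = 0.3077.
Then [S]/(Km+[S]) = 0.3077 ⇒ [S] = 12 × 0.3077/(1 − 0.3077) = 5.33 μM.

5.33 μM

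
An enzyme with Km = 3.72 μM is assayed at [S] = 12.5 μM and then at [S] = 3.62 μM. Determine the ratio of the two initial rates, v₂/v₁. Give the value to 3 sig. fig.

0.640

Since Vmax cancels, v₂/v₁ = [S]₂(Km+[S]₁) / [S]₁(Km+[S]₂).
= 3.62×(3.72+12.5) / (12.5×(3.72+3.62)) = 58.72/91.75 = 0.640.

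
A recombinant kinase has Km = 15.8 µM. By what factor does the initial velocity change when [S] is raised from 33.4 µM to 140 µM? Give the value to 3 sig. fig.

1.32

The fractional saturations are [S]/(Km+[S]) = 33.4/49.20 = 0.6789 and 140/155.8 = 0.8986.
v₂/v₁ is just their ratio: 0.8986/0.6789 = 1.32.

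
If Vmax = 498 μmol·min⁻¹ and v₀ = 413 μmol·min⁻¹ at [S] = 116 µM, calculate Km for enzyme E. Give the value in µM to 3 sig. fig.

23.9 µM

From v = Vmax[S]/(Km+[S]), Km = [S](Vmax − v)/v.
Km = 116 × (498 − 413) / 413 = 9860/413 = 23.9 µM.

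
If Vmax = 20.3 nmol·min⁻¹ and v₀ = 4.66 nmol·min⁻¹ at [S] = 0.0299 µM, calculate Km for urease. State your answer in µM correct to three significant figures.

From v = Vmax[S]/(Km+[S]), Km = [S](Vmax − v)/v.
Km = 0.0299 × (20.3 − 4.66) / 4.66 = 0.4676/4.66 = 0.100 µM.

0.100 µM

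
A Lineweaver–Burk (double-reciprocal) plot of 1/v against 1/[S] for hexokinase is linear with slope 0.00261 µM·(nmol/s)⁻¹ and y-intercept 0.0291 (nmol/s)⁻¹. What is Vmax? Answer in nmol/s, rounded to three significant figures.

34.4 nmol/s

The y-intercept of a Lineweaver–Burk plot equals 1/Vmax, so Vmax = 1/0.0291 = 34.4 nmol/s.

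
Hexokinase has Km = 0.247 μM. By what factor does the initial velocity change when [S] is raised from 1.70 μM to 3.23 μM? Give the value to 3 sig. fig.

1.06

Since Vmax cancels, v₂/v₁ = [S]₂(Km+[S]₁) / [S]₁(Km+[S]₂).
= 3.23×(0.247+1.70) / (1.70×(0.247+3.23)) = 6.289/5.911 = 1.06.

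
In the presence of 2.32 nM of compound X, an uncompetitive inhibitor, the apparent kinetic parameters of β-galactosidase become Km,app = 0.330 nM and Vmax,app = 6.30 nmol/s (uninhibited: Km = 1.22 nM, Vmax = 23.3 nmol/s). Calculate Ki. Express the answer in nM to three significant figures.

0.860 nM

Uncompetitive: Vmax,app = Vmax/α (and Km,app = Km/α) with α = 1 + [I]/Ki.
α = Vmax/Vmax,app = 23.3/6.30 = 3.698.
Ki = [I]/(α − 1) = 2.32/2.698 = 0.860 nM.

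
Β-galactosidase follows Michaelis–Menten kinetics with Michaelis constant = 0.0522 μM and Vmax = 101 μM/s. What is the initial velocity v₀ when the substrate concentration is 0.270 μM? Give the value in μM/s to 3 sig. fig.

84.6 μM/s

[S]/(Km+[S]) = 0.270/0.3222 = 0.8380, the fractional saturation.
v = 0.8380 × Vmax = 0.8380 × 101 = 84.6 μM/s.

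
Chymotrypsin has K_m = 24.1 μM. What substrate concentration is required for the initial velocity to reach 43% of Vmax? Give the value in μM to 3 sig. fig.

v/Vmax = [S]/(Km+[S]) = 0.43, so [S] = Km·0.43/(1 − 0.43) = 24.1 × 0.7544.
[S] = 18.2 μM.

18.2 μM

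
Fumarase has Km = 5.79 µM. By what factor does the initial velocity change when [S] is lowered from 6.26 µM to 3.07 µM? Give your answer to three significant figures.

0.667

The fractional saturations are [S]/(Km+[S]) = 6.26/12.05 = 0.5195 and 3.07/8.860 = 0.3465.
v₂/v₁ is just their ratio: 0.3465/0.5195 = 0.667.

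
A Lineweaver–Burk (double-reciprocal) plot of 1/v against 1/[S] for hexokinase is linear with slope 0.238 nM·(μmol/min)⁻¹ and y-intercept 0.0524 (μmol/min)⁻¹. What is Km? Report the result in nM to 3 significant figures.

y-intercept = 1/Vmax ⇒ Vmax = 19.1 μmol/min; slope = Km/Vmax ⇒ Km = slope × Vmax.
Km = 0.238 × 19.1 = 4.54 nM.

4.54 nM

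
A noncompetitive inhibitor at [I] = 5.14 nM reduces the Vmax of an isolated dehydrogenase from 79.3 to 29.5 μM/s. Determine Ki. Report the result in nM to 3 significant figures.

Noncompetitive: Vmax,app = Vmax/α with α = 1 + [I]/Ki.
α = Vmax/Vmax,app = 79.3/29.5 = 2.688.
Ki = [I]/(α − 1) = 5.14/1.688 = 3.04 nM.

3.04 nM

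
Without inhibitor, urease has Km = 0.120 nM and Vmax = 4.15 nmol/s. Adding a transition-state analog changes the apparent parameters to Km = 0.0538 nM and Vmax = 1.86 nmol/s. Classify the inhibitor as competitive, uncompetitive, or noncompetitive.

uncompetitive

Both Km and Vmax decrease by the same factor (~2.23-fold) — characteristic of uncompetitive inhibition.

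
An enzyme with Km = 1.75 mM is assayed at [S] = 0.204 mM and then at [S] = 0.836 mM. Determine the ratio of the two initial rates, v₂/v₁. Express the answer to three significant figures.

The fractional saturations are [S]/(Km+[S]) = 0.204/1.954 = 0.1044 and 0.836/2.586 = 0.3233.
v₂/v₁ is just their ratio: 0.3233/0.1044 = 3.10.

3.10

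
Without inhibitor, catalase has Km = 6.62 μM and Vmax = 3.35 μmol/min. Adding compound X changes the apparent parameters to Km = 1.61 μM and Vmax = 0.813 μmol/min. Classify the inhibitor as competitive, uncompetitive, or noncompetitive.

uncompetitive

Both Km and Vmax decrease by the same factor (~4.12-fold) — characteristic of uncompetitive inhibition.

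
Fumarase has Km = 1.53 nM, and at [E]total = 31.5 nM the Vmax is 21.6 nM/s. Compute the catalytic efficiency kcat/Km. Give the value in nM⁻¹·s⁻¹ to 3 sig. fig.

0.448 nM⁻¹·s⁻¹

kcat = Vmax/[E]total = 21.6/31.5 = 0.686 s⁻¹.
kcat/Km = 0.686/1.53 = 0.448 nM⁻¹·s⁻¹.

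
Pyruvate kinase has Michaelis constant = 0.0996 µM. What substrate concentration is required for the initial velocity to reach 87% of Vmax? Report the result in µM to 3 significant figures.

0.667 µM

v/Vmax = [S]/(Km+[S]) = 0.87, so [S] = Km·0.87/(1 − 0.87) = 0.0996 × 6.692.
[S] = 0.667 µM.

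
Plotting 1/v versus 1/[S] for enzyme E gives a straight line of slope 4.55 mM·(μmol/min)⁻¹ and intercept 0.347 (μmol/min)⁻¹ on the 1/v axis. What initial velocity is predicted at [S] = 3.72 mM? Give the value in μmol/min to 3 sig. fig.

0.637 μmol/min

The y-intercept is 1/Vmax, so Vmax = 1/0.347 = 2.88 μmol/min.
The slope is Km/Vmax, so Km = 4.55 × 2.88 = 13.1 mM.
Then v = 2.88 × 3.72/(13.1 + 3.72) = 0.637 μmol/min.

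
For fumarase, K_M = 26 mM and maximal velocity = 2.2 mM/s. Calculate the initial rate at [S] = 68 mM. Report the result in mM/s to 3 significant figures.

v = Vmax·[S]/(Km + [S]) = 2.2 × 68 / (26 + 68)
  = 149.6 / 94.00 = 1.59 mM/s.

1.59 mM/s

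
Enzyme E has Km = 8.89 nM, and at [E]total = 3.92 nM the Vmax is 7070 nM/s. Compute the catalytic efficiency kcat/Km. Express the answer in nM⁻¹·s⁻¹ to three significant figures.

203 nM⁻¹·s⁻¹

kcat = Vmax/[E]total = 7070/3.92 = 1800 s⁻¹.
kcat/Km = 1800/8.89 = 203 nM⁻¹·s⁻¹.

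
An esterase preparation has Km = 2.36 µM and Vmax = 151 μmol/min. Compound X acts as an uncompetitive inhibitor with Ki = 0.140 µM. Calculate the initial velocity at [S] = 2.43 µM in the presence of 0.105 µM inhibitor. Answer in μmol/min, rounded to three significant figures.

55.5 μmol/min

α = 1 + [I]/Ki = 1 + 0.105/0.140 = 1.750.
For an uncompetitive inhibitor, both parameters are divided by α, giving Vmax/α and Km/α: Km,app = 1.35 µM, Vmax,app = 86.3 μmol/min.
v = Vmax,app·[S]/(Km,app + [S]) = 86.3 × 2.43/(1.35 + 2.43) = 55.5 μmol/min.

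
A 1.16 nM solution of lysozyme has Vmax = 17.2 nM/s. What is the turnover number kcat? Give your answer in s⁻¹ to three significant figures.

kcat = Vmax/[E]total = 17.2 nM/s / 1.16 nM = 14.8 s⁻¹.

14.8 s⁻¹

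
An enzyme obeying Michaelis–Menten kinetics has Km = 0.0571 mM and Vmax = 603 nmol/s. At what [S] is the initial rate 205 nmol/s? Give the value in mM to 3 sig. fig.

0.0294 mM

The required fractional saturation is v/Vmax = 205/603 = 0.3400.
Then [S]/(Km+[S]) = 0.3400 ⇒ [S] = 0.0571 × 0.3400/(1 − 0.3400) = 0.0294 mM.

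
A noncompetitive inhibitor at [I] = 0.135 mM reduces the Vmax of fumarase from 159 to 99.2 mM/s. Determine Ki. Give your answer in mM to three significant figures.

Noncompetitive: Vmax,app = Vmax/α with α = 1 + [I]/Ki.
α = Vmax/Vmax,app = 159/99.2 = 1.603.
Since α = 1 + [I]/Ki, [I]/Ki = 1.603 − 1 = 0.6028 and Ki = 0.135/0.6028 = 0.224 mM.

0.224 mM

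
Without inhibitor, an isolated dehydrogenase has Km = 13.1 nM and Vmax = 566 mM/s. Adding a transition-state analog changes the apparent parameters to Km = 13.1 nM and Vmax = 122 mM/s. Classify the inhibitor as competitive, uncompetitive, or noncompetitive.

Vmax decreases (566 → 122 mM/s) while Km is unchanged — pure noncompetitive inhibition.

noncompetitive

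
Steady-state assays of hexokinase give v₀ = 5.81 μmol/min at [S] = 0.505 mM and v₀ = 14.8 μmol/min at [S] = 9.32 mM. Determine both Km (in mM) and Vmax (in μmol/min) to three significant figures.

Km = 0.907 mM; Vmax = 16.2 μmol/min

From v = Vmax[S]/(Km+[S]), each point gives Vmax = v(Km+[S])/[S].
Equating: 5.81(Km+0.505)/0.505 = 14.8(Km+9.32)/9.32.
11.50·Km + 5.81 = 1.588·Km + 14.8, so (11.50 − 1.588)·Km = 14.8 − 5.81.
Km = 8.990/9.917 = 0.907 mM; then Vmax = 5.81(0.907+0.505)/0.505 = 16.2 μmol/min.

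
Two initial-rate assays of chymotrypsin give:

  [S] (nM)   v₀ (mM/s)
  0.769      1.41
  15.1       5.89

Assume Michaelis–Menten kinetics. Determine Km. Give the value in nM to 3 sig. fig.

3.10 nM

In reciprocal form, 1/v = (Km/Vmax)·(1/[S]) + 1/Vmax. The two points give (1/[S], 1/v) = (1.300, 0.7092) and (0.06623, 0.1698).
Slope = (0.7092 − 0.1698)/(1.300 − 0.06623) = 0.4371; intercept = 0.7092 − 0.4371×1.300 = 0.1408.
Vmax = 1/intercept = 7.10 mM/s; Km = slope × Vmax = 0.4371 × 7.10 = 3.10 nM.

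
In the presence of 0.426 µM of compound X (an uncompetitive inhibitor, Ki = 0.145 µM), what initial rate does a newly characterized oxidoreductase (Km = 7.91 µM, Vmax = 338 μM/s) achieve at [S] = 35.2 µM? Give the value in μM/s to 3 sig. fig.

81.2 μM/s

α = 1 + [I]/Ki = 1 + 0.426/0.145 = 3.938.
For an uncompetitive inhibitor, both parameters are divided by α, giving Vmax/α and Km/α: Km,app = 2.01 µM, Vmax,app = 85.8 μM/s.
v = Vmax,app·[S]/(Km,app + [S]) = 85.8 × 35.2/(2.01 + 35.2) = 81.2 μM/s.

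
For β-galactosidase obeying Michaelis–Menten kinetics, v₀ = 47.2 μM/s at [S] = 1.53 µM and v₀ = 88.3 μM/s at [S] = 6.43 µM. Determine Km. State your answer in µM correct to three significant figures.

In reciprocal form, 1/v = (Km/Vmax)·(1/[S]) + 1/Vmax. The two points give (1/[S], 1/v) = (0.6536, 0.02119) and (0.1555, 0.01133).
Slope = (0.02119 − 0.01133)/(0.6536 − 0.1555) = 0.01980; intercept = 0.02119 − 0.01980×0.6536 = 0.008246.
Vmax = 1/intercept = 121 μM/s; Km = slope × Vmax = 0.01980 × 121 = 2.40 µM.

2.40 µM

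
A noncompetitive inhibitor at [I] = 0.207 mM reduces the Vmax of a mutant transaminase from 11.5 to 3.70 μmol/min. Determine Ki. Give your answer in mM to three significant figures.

0.0982 mM

Noncompetitive: Vmax,app = Vmax/α with α = 1 + [I]/Ki.
α = Vmax/Vmax,app = 11.5/3.70 = 3.108.
Since α = 1 + [I]/Ki, [I]/Ki = 3.108 − 1 = 2.108 and Ki = 0.207/2.108 = 0.0982 mM.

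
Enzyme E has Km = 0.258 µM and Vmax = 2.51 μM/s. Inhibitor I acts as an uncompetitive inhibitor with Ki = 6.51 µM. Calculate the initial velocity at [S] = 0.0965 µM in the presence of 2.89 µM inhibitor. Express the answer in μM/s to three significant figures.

α = 1 + [I]/Ki = 1 + 2.89/6.51 = 1.444.
For an uncompetitive inhibitor, both parameters are divided by α, giving Vmax/α and Km/α: Km,app = 0.179 µM, Vmax,app = 1.74 μM/s.
v = Vmax,app·[S]/(Km,app + [S]) = 1.74 × 0.0965/(0.179 + 0.0965) = 0.610 μM/s.

0.610 μM/s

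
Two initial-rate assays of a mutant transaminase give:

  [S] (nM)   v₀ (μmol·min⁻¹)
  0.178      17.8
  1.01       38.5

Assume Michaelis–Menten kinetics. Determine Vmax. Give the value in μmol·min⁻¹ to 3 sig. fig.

51.3 μmol·min⁻¹

From v = Vmax[S]/(Km+[S]), each point gives Vmax = v(Km+[S])/[S].
Equating: 17.8(Km+0.178)/0.178 = 38.5(Km+1.01)/1.01.
100.0·Km + 17.8 = 38.12·Km + 38.5, so (100.0 − 38.12)·Km = 38.5 − 17.8.
Km = 20.70/61.88 = 0.335 nM; then Vmax = 17.8(0.335+0.178)/0.178 = 51.3 μmol·min⁻¹.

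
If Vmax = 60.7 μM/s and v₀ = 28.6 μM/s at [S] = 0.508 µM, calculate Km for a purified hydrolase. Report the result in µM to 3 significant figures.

From v = Vmax[S]/(Km+[S]), Km = [S](Vmax − v)/v.
Km = 0.508 × (60.7 − 28.6) / 28.6 = 16.31/28.6 = 0.570 µM.

0.570 µM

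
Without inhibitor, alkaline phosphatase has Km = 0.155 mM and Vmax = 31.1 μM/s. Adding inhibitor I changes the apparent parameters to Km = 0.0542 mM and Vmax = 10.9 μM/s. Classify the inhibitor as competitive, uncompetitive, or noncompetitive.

uncompetitive

Both Km and Vmax decrease by the same factor (~2.86-fold) — characteristic of uncompetitive inhibition.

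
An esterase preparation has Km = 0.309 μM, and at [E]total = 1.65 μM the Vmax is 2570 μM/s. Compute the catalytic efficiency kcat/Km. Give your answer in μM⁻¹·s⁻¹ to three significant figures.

kcat = Vmax/[E]total = 2570/1.65 = 1560 s⁻¹.
kcat/Km = 1560/0.309 = 5040 μM⁻¹·s⁻¹.

5040 μM⁻¹·s⁻¹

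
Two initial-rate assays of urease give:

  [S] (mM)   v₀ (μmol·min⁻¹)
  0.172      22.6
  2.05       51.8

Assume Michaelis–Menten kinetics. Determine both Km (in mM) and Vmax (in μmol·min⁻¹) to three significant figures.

Km = 0.275 mM; Vmax = 58.8 μmol·min⁻¹

From v = Vmax[S]/(Km+[S]), each point gives Vmax = v(Km+[S])/[S].
Equating: 22.6(Km+0.172)/0.172 = 51.8(Km+2.05)/2.05.
131.4·Km + 22.6 = 25.27·Km + 51.8, so (131.4 − 25.27)·Km = 51.8 − 22.6.
Km = 29.20/106.1 = 0.275 mM; then Vmax = 22.6(0.275+0.172)/0.172 = 58.8 μmol·min⁻¹.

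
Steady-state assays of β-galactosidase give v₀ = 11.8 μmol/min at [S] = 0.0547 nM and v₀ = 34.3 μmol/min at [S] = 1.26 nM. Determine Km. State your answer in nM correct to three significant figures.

From v = Vmax[S]/(Km+[S]), each point gives Vmax = v(Km+[S])/[S].
Equating: 11.8(Km+0.0547)/0.0547 = 34.3(Km+1.26)/1.26.
215.7·Km + 11.8 = 27.22·Km + 34.3, so (215.7 − 27.22)·Km = 34.3 − 11.8.
Km = 22.50/188.5 = 0.119 nM; then Vmax = 11.8(0.119+0.0547)/0.0547 = 37.5 μmol/min.

0.119 nM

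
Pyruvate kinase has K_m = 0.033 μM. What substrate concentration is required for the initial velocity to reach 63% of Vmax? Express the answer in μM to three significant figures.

0.0562 μM

v/Vmax = [S]/(Km+[S]) = 0.63, so [S] = Km·0.63/(1 − 0.63) = 0.033 × 1.703.
[S] = 0.0562 μM.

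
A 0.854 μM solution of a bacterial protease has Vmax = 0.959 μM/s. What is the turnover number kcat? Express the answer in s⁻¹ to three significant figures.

kcat = Vmax/[E]total = 0.959 μM/s / 0.854 μM = 1.12 s⁻¹.

1.12 s⁻¹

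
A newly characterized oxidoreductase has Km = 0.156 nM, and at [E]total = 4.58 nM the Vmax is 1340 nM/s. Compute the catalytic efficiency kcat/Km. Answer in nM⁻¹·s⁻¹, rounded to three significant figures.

kcat = Vmax/[E]total = 1340/4.58 = 293 s⁻¹.
kcat/Km = 293/0.156 = 1880 nM⁻¹·s⁻¹.

1880 nM⁻¹·s⁻¹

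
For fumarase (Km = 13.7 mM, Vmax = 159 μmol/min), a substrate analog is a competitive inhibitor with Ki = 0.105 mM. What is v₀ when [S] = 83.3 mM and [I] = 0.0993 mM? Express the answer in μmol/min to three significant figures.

With α = 1 + [I]/Ki = 1 + 0.0993/0.105 = 1.946, the competitive rate law is v = Vmax[S] / (αKm + [S]).
v = 159×83.3 / (1.946×13.7 + 83.3) = 13240/110.0 = 120 μmol/min.

120 μmol/min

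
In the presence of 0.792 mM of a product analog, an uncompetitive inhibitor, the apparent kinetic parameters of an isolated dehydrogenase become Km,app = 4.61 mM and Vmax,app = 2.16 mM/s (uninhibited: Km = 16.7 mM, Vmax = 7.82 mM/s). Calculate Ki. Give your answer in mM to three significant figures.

Uncompetitive: Vmax,app = Vmax/α (and Km,app = Km/α) with α = 1 + [I]/Ki.
α = Vmax/Vmax,app = 7.82/2.16 = 3.620.
Since α = 1 + [I]/Ki, [I]/Ki = 3.620 − 1 = 2.620 and Ki = 0.792/2.620 = 0.302 mM.

0.302 mM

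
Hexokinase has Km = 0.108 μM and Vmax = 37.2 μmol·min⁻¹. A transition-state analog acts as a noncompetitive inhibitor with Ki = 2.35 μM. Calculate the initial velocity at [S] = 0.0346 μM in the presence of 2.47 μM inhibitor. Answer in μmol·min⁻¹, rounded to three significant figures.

4.40 μmol·min⁻¹

With α = 1 + [I]/Ki = 1 + 2.47/2.35 = 2.051, the noncompetitive rate law is v = (Vmax/α)·[S] / (Km + [S]).
v = (37.2/2.051)×0.0346 / (0.108 + 0.0346) = 0.6275/0.1426 = 4.40 μmol·min⁻¹.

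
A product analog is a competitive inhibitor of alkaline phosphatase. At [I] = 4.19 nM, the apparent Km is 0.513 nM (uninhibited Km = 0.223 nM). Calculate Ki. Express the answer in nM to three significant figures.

Competitive: Km,app = α·Km with α = 1 + [I]/Ki.
α = Km,app/Km = 0.513/0.223 = 2.300.
Since α = 1 + [I]/Ki, [I]/Ki = 2.300 − 1 = 1.300 and Ki = 4.19/1.300 = 3.22 nM.

3.22 nM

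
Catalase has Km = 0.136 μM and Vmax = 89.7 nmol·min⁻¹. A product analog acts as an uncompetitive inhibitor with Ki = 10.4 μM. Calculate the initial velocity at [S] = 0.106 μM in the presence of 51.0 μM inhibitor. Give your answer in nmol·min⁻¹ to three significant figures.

12.5 nmol·min⁻¹

α = 1 + [I]/Ki = 1 + 51.0/10.4 = 5.904.
For an uncompetitive inhibitor, both parameters are divided by α, giving Vmax/α and Km/α: Km,app = 0.0230 μM, Vmax,app = 15.2 nmol·min⁻¹.
v = Vmax,app·[S]/(Km,app + [S]) = 15.2 × 0.106/(0.0230 + 0.106) = 12.5 nmol·min⁻¹.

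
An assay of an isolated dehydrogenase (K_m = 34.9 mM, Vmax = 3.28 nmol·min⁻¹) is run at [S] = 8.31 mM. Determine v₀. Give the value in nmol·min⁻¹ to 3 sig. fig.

v = Vmax·[S]/(Km + [S]) = 3.28 × 8.31 / (34.9 + 8.31)
  = 27.26 / 43.21 = 0.631 nmol·min⁻¹.

0.631 nmol·min⁻¹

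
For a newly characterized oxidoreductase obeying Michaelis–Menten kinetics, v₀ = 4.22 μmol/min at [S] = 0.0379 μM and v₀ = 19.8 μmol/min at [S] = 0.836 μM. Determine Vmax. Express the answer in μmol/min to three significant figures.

In reciprocal form, 1/v = (Km/Vmax)·(1/[S]) + 1/Vmax. The two points give (1/[S], 1/v) = (26.39, 0.2370) and (1.196, 0.05051).
Slope = (0.2370 − 0.05051)/(26.39 − 1.196) = 0.007402; intercept = 0.2370 − 0.007402×26.39 = 0.04165.
Vmax = 1/intercept = 24.0 μmol/min; Km = slope × Vmax = 0.007402 × 24.0 = 0.178 μM.

24.0 μmol/min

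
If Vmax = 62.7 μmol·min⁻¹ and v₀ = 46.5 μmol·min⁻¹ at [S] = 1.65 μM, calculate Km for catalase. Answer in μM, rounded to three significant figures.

v/Vmax = 46.5/62.7 = 0.7416 = [S]/(Km+[S]).
So Km + [S] = [S]/0.7416 = 2.225 μM, giving Km = 2.225 − 1.65 = 0.575 μM.

0.575 μM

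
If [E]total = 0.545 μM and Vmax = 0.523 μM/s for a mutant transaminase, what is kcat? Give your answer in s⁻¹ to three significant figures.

kcat = Vmax/[E]total = 0.523 μM/s / 0.545 μM = 0.960 s⁻¹.

0.960 s⁻¹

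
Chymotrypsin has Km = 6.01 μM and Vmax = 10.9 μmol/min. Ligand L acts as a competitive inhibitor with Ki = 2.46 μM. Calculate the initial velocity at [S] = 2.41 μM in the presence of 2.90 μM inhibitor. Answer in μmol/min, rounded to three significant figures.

With α = 1 + [I]/Ki = 1 + 2.90/2.46 = 2.179, the competitive rate law is v = Vmax[S] / (αKm + [S]).
v = 10.9×2.41 / (2.179×6.01 + 2.41) = 26.27/15.50 = 1.69 μmol/min.

1.69 μmol/min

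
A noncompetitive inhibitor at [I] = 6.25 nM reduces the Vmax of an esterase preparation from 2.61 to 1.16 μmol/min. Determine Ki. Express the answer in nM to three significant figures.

5.00 nM

Noncompetitive: Vmax,app = Vmax/α with α = 1 + [I]/Ki.
α = Vmax/Vmax,app = 2.61/1.16 = 2.250.
Ki = [I]/(α − 1) = 6.25/1.250 = 5.00 nM.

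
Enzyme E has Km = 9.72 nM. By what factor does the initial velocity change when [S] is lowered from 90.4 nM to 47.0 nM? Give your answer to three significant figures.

The fractional saturations are [S]/(Km+[S]) = 90.4/100.1 = 0.9029 and 47.0/56.72 = 0.8286.
v₂/v₁ is just their ratio: 0.8286/0.9029 = 0.918.

0.918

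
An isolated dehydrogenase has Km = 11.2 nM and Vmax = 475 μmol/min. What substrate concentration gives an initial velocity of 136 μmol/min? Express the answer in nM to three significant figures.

The required fractional saturation is v/Vmax = 136/475 = 0.2863.
Then [S]/(Km+[S]) = 0.2863 ⇒ [S] = 11.2 × 0.2863/(1 − 0.2863) = 4.49 nM.

4.49 nM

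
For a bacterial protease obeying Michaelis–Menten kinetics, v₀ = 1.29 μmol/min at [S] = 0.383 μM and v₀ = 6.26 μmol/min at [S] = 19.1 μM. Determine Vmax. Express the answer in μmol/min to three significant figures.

6.80 μmol/min

From v = Vmax[S]/(Km+[S]), each point gives Vmax = v(Km+[S])/[S].
Equating: 1.29(Km+0.383)/0.383 = 6.26(Km+19.1)/19.1.
3.368·Km + 1.29 = 0.3277·Km + 6.26, so (3.368 − 0.3277)·Km = 6.26 − 1.29.
Km = 4.970/3.040 = 1.63 μM; then Vmax = 1.29(1.63+0.383)/0.383 = 6.80 μmol/min.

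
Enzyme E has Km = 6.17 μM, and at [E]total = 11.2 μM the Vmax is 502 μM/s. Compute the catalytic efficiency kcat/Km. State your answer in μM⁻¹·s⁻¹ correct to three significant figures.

7.26 μM⁻¹·s⁻¹

kcat = Vmax/[E]total = 502/11.2 = 44.8 s⁻¹.
kcat/Km = 44.8/6.17 = 7.26 μM⁻¹·s⁻¹.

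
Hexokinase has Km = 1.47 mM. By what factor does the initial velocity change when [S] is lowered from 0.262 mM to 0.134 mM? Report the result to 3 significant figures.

Since Vmax cancels, v₂/v₁ = [S]₂(Km+[S]₁) / [S]₁(Km+[S]₂).
= 0.134×(1.47+0.262) / (0.262×(1.47+0.134)) = 0.2321/0.4202 = 0.552.

0.552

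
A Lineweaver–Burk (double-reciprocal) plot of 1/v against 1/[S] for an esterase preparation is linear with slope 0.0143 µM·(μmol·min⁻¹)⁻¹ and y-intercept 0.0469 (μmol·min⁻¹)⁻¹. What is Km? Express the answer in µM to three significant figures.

y-intercept = 1/Vmax ⇒ Vmax = 21.3 μmol·min⁻¹; slope = Km/Vmax ⇒ Km = slope × Vmax.
Km = 0.0143 × 21.3 = 0.305 µM.

0.305 µM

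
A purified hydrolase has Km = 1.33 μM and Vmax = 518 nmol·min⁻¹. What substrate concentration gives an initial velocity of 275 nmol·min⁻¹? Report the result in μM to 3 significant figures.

1.51 μM

The required fractional saturation is v/Vmax = 275/518 = 0.5309.
Then [S]/(Km+[S]) = 0.5309 ⇒ [S] = 1.33 × 0.5309/(1 − 0.5309) = 1.51 μM.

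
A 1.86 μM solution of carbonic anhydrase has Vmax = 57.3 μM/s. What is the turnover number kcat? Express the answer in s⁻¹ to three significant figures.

kcat = Vmax/[E]total = 57.3 μM/s / 1.86 μM = 30.8 s⁻¹.

30.8 s⁻¹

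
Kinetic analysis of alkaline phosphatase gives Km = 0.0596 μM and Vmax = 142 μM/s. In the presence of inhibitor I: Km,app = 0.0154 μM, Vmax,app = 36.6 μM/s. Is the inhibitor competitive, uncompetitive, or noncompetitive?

Both Km and Vmax decrease by the same factor (~3.88-fold) — characteristic of uncompetitive inhibition.

uncompetitive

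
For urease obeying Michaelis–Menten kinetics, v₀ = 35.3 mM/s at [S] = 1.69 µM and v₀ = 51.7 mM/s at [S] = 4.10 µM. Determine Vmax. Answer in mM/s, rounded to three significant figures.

76.7 mM/s

From v = Vmax[S]/(Km+[S]), each point gives Vmax = v(Km+[S])/[S].
Equating: 35.3(Km+1.69)/1.69 = 51.7(Km+4.10)/4.10.
20.89·Km + 35.3 = 12.61·Km + 51.7, so (20.89 − 12.61)·Km = 51.7 − 35.3.
Km = 16.40/8.278 = 1.98 µM; then Vmax = 35.3(1.98+1.69)/1.69 = 76.7 mM/s.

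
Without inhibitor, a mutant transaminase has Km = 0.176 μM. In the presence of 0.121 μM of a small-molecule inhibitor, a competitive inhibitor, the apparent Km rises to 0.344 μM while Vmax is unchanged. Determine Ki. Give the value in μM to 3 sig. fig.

Competitive: Km,app = α·Km with α = 1 + [I]/Ki.
α = Km,app/Km = 0.344/0.176 = 1.955.
Ki = [I]/(α − 1) = 0.121/0.9545 = 0.127 μM.

0.127 μM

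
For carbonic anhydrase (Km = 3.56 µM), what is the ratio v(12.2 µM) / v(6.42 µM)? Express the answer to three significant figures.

Since Vmax cancels, v₂/v₁ = [S]₂(Km+[S]₁) / [S]₁(Km+[S]₂).
= 12.2×(3.56+6.42) / (6.42×(3.56+12.2)) = 121.8/101.2 = 1.20.

1.20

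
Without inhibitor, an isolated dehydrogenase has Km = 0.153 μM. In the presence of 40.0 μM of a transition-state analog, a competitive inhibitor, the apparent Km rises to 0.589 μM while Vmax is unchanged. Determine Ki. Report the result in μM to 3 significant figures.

Competitive: Km,app = α·Km with α = 1 + [I]/Ki.
α = Km,app/Km = 0.589/0.153 = 3.850.
Since α = 1 + [I]/Ki, [I]/Ki = 3.850 − 1 = 2.850 and Ki = 40.0/2.850 = 14.0 μM.

14.0 μM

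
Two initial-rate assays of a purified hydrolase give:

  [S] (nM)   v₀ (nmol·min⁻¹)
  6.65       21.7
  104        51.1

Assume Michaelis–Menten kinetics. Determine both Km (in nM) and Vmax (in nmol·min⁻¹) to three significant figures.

Km = 10.6 nM; Vmax = 56.3 nmol·min⁻¹

In reciprocal form, 1/v = (Km/Vmax)·(1/[S]) + 1/Vmax. The two points give (1/[S], 1/v) = (0.1504, 0.04608) and (0.009615, 0.01957).
Slope = (0.04608 − 0.01957)/(0.1504 − 0.009615) = 0.1884; intercept = 0.04608 − 0.1884×0.1504 = 0.01776.
Vmax = 1/intercept = 56.3 nmol·min⁻¹; Km = slope × Vmax = 0.1884 × 56.3 = 10.6 nM.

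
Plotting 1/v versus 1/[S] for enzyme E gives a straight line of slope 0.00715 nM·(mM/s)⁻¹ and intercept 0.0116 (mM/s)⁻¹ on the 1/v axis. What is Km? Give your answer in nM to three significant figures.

0.616 nM

y-intercept = 1/Vmax ⇒ Vmax = 86.2 mM/s; slope = Km/Vmax ⇒ Km = slope × Vmax.
Km = 0.00715 × 86.2 = 0.616 nM.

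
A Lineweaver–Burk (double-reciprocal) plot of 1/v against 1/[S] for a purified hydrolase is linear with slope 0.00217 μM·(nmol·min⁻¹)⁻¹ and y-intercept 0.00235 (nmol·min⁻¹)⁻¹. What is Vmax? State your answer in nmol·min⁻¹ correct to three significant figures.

The y-intercept of a Lineweaver–Burk plot equals 1/Vmax, so Vmax = 1/0.00235 = 426 nmol·min⁻¹.

426 nmol·min⁻¹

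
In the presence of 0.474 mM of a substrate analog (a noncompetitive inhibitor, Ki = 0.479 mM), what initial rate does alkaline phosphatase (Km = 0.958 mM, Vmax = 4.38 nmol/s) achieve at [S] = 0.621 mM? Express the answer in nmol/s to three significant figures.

α = 1 + [I]/Ki = 1 + 0.474/0.479 = 1.990.
For a noncompetitive inhibitor, Vmax is reduced to Vmax/α while Km is unchanged: Km,app = 0.958 mM, Vmax,app = 2.20 nmol/s.
v = Vmax,app·[S]/(Km,app + [S]) = 2.20 × 0.621/(0.958 + 0.621) = 0.866 nmol/s.

0.866 nmol/s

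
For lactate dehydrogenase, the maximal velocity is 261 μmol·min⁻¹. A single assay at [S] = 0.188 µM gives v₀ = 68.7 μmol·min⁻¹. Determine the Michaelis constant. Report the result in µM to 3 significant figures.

0.526 µM

From v = Vmax[S]/(Km+[S]), Km = [S](Vmax − v)/v.
Km = 0.188 × (261 − 68.7) / 68.7 = 36.15/68.7 = 0.526 µM.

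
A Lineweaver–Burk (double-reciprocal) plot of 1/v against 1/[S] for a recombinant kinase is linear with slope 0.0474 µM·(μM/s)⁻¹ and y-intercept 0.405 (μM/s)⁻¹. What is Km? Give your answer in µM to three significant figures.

y-intercept = 1/Vmax ⇒ Vmax = 2.47 μM/s; slope = Km/Vmax ⇒ Km = slope × Vmax.
Km = 0.0474 × 2.47 = 0.117 µM.

0.117 µM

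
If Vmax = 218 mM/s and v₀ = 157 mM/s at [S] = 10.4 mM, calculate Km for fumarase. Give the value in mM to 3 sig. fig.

4.04 mM

v/Vmax = 157/218 = 0.7202 = [S]/(Km+[S]).
So Km + [S] = [S]/0.7202 = 14.44 mM, giving Km = 14.44 − 10.4 = 4.04 mM.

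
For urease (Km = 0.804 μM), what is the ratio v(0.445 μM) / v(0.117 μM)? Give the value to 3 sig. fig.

2.80

Since Vmax cancels, v₂/v₁ = [S]₂(Km+[S]₁) / [S]₁(Km+[S]₂).
= 0.445×(0.804+0.117) / (0.117×(0.804+0.445)) = 0.4098/0.1461 = 2.80.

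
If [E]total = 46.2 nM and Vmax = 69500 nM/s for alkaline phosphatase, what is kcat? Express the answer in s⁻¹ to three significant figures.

kcat = Vmax/[E]total = 69500 nM/s / 46.2 nM = 1500 s⁻¹.

1500 s⁻¹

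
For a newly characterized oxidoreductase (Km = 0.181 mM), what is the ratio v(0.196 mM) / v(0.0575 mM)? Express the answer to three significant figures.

2.16

Since Vmax cancels, v₂/v₁ = [S]₂(Km+[S]₁) / [S]₁(Km+[S]₂).
= 0.196×(0.181+0.0575) / (0.0575×(0.181+0.196)) = 0.04675/0.02168 = 2.16.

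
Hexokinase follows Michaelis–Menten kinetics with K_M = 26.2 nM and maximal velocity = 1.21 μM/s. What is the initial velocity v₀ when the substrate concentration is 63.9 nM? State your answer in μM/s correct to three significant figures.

[S]/(Km+[S]) = 63.9/90.10 = 0.7092, the fractional saturation.
v = 0.7092 × Vmax = 0.7092 × 1.21 = 0.858 μM/s.

0.858 μM/s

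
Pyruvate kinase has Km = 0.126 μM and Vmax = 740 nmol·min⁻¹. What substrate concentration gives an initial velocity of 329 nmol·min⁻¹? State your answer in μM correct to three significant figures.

The required fractional saturation is v/Vmax = 329/740 = 0.4446.
Then [S]/(Km+[S]) = 0.4446 ⇒ [S] = 0.126 × 0.4446/(1 − 0.4446) = 0.101 μM.

0.101 μM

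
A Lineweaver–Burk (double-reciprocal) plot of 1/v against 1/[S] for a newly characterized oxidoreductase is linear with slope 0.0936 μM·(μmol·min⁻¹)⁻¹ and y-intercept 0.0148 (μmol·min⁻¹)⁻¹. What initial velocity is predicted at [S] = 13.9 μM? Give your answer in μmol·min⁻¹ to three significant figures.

The y-intercept is 1/Vmax, so Vmax = 1/0.0148 = 67.6 μmol·min⁻¹.
The slope is Km/Vmax, so Km = 0.0936 × 67.6 = 6.32 μM.
Then v = 67.6 × 13.9/(6.32 + 13.9) = 46.4 μmol·min⁻¹.

46.4 μmol·min⁻¹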